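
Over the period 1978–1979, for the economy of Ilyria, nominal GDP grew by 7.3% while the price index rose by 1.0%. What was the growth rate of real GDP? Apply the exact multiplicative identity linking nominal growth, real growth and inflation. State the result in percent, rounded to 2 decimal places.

6.24%

(1 + g_nom) = (1 + g_real)(1 + π), so g_real = 1.0730 / 1.0100 − 1 = 0.06238.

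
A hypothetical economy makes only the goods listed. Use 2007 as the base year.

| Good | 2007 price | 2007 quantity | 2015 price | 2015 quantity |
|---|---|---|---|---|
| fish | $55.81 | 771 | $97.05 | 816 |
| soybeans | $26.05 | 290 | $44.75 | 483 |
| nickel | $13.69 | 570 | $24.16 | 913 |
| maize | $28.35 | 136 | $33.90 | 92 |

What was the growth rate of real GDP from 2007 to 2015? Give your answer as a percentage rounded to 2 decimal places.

17.65%

Real GDP 2007 = Nominal GDP 2007 = 55.81·771 + 26.05·290 + 13.69·570 + 28.35·136 = 62242.91.
Real GDP 2015 (at 2007 prices) = 55.81·816 + 26.05·483 + 13.69·913 + 28.35·92 = 73230.28.
Real growth = 73230.28/62242.91 − 1 = 0.1765.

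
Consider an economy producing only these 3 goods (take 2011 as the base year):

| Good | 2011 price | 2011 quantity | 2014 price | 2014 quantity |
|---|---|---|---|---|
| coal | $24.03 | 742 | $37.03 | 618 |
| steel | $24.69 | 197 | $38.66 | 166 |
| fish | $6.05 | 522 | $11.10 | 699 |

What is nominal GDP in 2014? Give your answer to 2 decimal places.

$37061.00

Nominal GDP 2014 = Σ (p_2014 × q_2014) = 37.03·618 + 38.66·166 + 11.10·699 = 37061.00.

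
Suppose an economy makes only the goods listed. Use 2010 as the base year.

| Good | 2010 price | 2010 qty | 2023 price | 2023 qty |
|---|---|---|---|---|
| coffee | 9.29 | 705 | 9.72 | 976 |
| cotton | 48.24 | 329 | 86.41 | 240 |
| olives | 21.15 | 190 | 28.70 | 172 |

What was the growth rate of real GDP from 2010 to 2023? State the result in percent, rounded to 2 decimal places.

Real GDP 2010 = Nominal GDP 2010 = 9.29·705 + 48.24·329 + 21.15·190 = 26438.91.
Real GDP 2023 (at 2010 prices) = 9.29·976 + 48.24·240 + 21.15·172 = 24282.44.
Real growth = 24282.44/26438.91 − 1 = -0.0816.

-8.16%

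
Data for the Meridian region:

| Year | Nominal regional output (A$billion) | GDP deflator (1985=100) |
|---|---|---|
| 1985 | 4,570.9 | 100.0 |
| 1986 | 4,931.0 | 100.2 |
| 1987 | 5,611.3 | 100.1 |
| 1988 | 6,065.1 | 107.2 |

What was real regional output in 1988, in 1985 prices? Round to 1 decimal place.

A$5,657.7 billion

Real regional output 1988 = 6065.1 / 1.072 = 5657.74.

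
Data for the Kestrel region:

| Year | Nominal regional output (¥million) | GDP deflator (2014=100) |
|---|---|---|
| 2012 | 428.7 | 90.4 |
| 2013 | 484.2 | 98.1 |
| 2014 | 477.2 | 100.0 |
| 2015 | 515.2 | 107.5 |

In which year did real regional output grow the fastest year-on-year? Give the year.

2013: real = 484.2/0.981 = 493.58; growth vs 2012 (474.23) = 4.08%.
2014: real = 477.2/1.000 = 477.20; growth vs 2013 (493.58) = -3.32%.
2015: real = 515.2/1.075 = 479.26; growth vs 2014 (477.20) = 0.43%.

2013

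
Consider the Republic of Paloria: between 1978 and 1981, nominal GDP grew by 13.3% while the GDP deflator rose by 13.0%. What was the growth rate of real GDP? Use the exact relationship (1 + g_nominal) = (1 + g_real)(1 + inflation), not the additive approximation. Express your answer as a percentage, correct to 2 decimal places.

(1 + g_nom) = (1 + g_real)(1 + π), so g_real = 1.1330 / 1.1300 − 1 = 0.00265.

0.27%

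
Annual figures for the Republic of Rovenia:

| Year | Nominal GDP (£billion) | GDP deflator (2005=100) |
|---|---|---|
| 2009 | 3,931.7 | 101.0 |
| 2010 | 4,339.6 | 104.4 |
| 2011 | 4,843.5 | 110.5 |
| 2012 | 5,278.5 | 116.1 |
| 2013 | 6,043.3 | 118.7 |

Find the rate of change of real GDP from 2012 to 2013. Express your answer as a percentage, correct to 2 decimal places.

11.98%

Real GDP 2012 = 5278.5/1.161 = 4546.51.
Real GDP 2013 = 6043.3/1.187 = 5091.24.
Change = 5091.24/4546.51 − 1 = 0.1198.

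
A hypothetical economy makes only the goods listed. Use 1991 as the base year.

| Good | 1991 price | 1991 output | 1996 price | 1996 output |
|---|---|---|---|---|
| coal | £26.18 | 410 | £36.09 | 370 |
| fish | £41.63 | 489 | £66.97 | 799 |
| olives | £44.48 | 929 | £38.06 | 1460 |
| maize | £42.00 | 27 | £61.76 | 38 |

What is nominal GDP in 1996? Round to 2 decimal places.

£124776.81

Nominal GDP 1996 = Σ (p_1996 × q_1996) = 36.09·370 + 66.97·799 + 38.06·1460 + 61.76·38 = 124776.81.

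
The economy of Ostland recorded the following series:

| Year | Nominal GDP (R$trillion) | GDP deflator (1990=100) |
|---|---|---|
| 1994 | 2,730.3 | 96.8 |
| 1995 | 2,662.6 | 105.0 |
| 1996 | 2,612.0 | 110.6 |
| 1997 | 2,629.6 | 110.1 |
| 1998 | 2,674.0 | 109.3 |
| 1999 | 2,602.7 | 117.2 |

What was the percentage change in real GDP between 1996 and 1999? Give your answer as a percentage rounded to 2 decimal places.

Real GDP 1996 = 2612.0/1.106 = 2361.66.
Real GDP 1999 = 2602.7/1.172 = 2220.73.
Change = 2220.73/2361.66 − 1 = -0.0597.

-5.97%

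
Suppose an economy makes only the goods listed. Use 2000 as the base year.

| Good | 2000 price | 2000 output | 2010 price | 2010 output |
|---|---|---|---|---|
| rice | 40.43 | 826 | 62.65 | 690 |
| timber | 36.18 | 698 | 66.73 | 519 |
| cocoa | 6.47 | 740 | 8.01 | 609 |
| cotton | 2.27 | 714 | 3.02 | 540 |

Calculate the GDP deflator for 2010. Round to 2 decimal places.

162.75

Nominal GDP 2010 = 62.65·690 + 66.73·519 + 8.01·609 + 3.02·540 = 84370.26.
Real GDP 2010 (at 2000 prices) = 40.43·690 + 36.18·519 + 6.47·609 + 2.27·540 = 51840.15.
Deflator = Nominal/Real × 100 = 84370.26/51840.15 × 100 = 162.751.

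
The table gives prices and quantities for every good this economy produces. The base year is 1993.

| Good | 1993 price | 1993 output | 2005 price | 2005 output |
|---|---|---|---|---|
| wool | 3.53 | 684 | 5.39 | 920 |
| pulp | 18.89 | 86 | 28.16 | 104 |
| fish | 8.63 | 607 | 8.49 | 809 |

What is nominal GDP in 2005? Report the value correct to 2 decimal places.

Nominal GDP 2005 = Σ (p_2005 × q_2005) = 5.39·920 + 28.16·104 + 8.49·809 = 14755.85.

14755.85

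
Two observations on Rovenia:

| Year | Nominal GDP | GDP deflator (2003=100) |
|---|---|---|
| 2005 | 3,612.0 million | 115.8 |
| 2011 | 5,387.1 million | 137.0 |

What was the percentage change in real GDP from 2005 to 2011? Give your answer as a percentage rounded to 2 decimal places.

26.07%

Real GDP 2005 = 3612.0 / 1.158 = 3119.17.
Real GDP 2011 = 5387.1 / 1.370 = 3932.19.
Real growth = 3932.19 / 3119.17 − 1 = 0.2607.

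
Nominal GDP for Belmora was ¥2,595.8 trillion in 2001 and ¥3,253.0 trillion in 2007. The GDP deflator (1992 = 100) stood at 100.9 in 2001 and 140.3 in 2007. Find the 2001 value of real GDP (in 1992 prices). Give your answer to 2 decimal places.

Real GDP = Nominal / (GDP deflator/100) = 2595.8 / 1.009 = 2572.65.

¥2,572.65 trillion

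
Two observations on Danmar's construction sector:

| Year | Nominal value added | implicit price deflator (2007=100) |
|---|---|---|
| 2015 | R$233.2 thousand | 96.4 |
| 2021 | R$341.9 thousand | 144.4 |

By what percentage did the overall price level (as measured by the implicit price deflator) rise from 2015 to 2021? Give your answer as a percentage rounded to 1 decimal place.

Price-level change = 144.4 / 96.4 − 1 = 0.4979.

49.8%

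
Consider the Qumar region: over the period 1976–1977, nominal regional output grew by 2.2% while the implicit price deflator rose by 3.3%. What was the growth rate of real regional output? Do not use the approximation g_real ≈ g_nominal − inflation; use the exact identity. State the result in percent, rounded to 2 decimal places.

(1 + g_nom) = (1 + g_real)(1 + π), so g_real = 1.0220 / 1.0330 − 1 = -0.01065.

-1.06%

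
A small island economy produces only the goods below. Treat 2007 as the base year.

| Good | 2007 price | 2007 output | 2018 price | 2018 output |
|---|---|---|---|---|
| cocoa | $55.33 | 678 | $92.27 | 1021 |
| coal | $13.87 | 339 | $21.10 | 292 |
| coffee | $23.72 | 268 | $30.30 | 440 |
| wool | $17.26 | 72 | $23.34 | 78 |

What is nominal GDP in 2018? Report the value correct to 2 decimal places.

Nominal GDP 2018 = Σ (p_2018 × q_2018) = 92.27·1021 + 21.10·292 + 30.30·440 + 23.34·78 = 115521.39.

$115521.39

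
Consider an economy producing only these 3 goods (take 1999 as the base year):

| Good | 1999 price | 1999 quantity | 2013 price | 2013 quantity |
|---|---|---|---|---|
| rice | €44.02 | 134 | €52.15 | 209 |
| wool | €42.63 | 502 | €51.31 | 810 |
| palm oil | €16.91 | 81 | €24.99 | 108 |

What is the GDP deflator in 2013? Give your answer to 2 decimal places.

Nominal GDP 2013 = 52.15·209 + 51.31·810 + 24.99·108 = 55159.37.
Real GDP 2013 (at 1999 prices) = 44.02·209 + 42.63·810 + 16.91·108 = 45556.76.
Deflator = Nominal/Real × 100 = 55159.37/45556.76 × 100 = 121.078.

121.08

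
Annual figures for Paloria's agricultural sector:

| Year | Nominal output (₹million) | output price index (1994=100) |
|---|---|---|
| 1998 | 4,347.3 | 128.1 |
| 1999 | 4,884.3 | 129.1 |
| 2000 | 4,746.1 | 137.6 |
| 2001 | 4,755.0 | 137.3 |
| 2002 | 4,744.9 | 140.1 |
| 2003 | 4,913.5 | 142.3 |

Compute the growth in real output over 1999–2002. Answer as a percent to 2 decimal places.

-10.48%

Real output 1999 = 4884.3/1.291 = 3783.35.
Real output 2002 = 4744.9/1.401 = 3386.80.
Change = 3386.80/3783.35 − 1 = -0.1048.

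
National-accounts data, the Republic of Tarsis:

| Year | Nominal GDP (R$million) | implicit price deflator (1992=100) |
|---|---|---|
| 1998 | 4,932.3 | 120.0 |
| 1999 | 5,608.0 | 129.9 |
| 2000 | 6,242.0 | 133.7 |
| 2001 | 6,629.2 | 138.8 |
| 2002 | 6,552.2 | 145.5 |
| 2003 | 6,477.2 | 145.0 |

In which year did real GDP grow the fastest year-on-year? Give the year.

1999: real = 5608.0/1.299 = 4317.17; growth vs 1998 (4110.25) = 5.03%.
2000: real = 6242.0/1.337 = 4668.66; growth vs 1999 (4317.17) = 8.14%.
2001: real = 6629.2/1.388 = 4776.08; growth vs 2000 (4668.66) = 2.30%.
2002: real = 6552.2/1.455 = 4503.23; growth vs 2001 (4776.08) = -5.71%.
2003: real = 6477.2/1.450 = 4467.03; growth vs 2002 (4503.23) = -0.80%.

2000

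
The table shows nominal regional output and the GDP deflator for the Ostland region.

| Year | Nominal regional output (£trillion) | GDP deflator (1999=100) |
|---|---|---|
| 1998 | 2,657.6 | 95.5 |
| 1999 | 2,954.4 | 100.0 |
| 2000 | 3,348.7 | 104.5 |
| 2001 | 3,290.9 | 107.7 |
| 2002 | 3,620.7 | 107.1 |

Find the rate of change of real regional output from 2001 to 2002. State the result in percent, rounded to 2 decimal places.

10.64%

Real regional output 2001 = 3290.9/1.077 = 3055.62.
Real regional output 2002 = 3620.7/1.071 = 3380.67.
Change = 3380.67/3055.62 − 1 = 0.1064.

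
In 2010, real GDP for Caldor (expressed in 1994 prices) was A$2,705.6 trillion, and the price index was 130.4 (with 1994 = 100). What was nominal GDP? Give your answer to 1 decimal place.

Nominal GDP = Real × (price index/100) = 2705.6 × 1.304 = 3528.10.

A$3,528.1 trillion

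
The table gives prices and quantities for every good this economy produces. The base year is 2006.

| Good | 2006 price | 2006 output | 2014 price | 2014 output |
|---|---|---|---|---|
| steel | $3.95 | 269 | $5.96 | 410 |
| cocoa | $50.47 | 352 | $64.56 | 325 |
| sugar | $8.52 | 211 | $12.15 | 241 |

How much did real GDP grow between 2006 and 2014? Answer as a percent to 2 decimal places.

-2.67%

Real GDP 2006 = Nominal GDP 2006 = 3.95·269 + 50.47·352 + 8.52·211 = 20625.71.
Real GDP 2014 (at 2006 prices) = 3.95·410 + 50.47·325 + 8.52·241 = 20075.57.
Real growth = 20075.57/20625.71 − 1 = -0.0267.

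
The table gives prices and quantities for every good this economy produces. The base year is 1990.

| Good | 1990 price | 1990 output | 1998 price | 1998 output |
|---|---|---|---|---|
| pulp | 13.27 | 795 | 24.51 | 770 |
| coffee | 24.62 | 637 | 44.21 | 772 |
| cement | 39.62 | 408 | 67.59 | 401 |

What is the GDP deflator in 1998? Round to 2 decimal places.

Nominal GDP 1998 = 24.51·770 + 44.21·772 + 67.59·401 = 80106.41.
Real GDP 1998 (at 1990 prices) = 13.27·770 + 24.62·772 + 39.62·401 = 45112.16.
Deflator = Nominal/Real × 100 = 80106.41/45112.16 × 100 = 177.572.

177.57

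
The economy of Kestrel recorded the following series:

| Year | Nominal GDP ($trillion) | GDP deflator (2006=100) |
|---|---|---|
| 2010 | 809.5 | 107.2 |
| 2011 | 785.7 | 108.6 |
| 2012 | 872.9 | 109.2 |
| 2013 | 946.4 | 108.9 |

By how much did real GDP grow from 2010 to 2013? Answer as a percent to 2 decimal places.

15.09%

Real GDP 2010 = 809.5/1.072 = 755.13.
Real GDP 2013 = 946.4/1.089 = 869.05.
Change = 869.05/755.13 − 1 = 0.1509.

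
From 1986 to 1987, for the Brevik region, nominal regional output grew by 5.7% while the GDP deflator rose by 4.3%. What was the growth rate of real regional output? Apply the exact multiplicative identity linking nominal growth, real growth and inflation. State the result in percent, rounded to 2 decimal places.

1.34%

(1 + g_nom) = (1 + g_real)(1 + π), so g_real = 1.0570 / 1.0430 − 1 = 0.01342.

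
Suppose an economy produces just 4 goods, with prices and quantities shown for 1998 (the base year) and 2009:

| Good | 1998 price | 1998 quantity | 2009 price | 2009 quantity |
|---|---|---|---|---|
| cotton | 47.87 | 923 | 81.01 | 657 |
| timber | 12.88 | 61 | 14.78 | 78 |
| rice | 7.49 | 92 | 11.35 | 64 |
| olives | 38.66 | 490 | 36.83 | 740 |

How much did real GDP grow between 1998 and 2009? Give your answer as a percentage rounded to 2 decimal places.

Real GDP 1998 = Nominal GDP 1998 = 47.87·923 + 12.88·61 + 7.49·92 + 38.66·490 = 64602.17.
Real GDP 2009 (at 1998 prices) = 47.87·657 + 12.88·78 + 7.49·64 + 38.66·740 = 61542.99.
Real growth = 61542.99/64602.17 − 1 = -0.0474.

-4.74%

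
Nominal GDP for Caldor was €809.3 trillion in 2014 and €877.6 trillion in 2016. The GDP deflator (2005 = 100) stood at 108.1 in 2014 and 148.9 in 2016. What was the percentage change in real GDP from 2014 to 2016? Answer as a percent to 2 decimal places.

-21.27%

Deflate each year: 2014 → 809.3/1.081 = 748.66; 2016 → 877.6/1.489 = 589.39.
So real GDP changed by 589.39/748.66 − 1 = -0.2127, i.e. -21.27%.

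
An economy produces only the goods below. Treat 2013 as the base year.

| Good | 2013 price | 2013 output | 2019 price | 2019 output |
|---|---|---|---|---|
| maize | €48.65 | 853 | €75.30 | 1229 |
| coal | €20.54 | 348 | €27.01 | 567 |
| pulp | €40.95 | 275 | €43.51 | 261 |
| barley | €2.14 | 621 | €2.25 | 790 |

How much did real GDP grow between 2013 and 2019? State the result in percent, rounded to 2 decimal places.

Real GDP 2013 = Nominal GDP 2013 = 48.65·853 + 20.54·348 + 40.95·275 + 2.14·621 = 61236.56.
Real GDP 2019 (at 2013 prices) = 48.65·1229 + 20.54·567 + 40.95·261 + 2.14·790 = 83815.58.
Real growth = 83815.58/61236.56 − 1 = 0.3687.

36.87%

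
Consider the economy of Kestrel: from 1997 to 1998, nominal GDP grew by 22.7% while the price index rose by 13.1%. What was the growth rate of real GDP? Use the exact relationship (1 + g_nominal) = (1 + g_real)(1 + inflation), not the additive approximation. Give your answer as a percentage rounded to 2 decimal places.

8.49%

(1 + g_nom) = (1 + g_real)(1 + π), so g_real = 1.2270 / 1.1310 − 1 = 0.08488.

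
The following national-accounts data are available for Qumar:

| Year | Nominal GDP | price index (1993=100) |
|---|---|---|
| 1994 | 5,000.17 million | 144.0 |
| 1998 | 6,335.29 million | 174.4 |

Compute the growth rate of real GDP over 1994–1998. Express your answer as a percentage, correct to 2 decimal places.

Deflate each year: 1994 → 5000.17/1.440 = 3472.34; 1998 → 6335.29/1.744 = 3632.62.
So real GDP changed by 3632.62/3472.34 − 1 = 0.0462, i.e. 4.62%.

4.62%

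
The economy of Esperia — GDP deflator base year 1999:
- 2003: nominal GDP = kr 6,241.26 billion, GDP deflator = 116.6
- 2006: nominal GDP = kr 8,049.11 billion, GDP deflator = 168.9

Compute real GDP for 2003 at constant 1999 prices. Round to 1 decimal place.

kr 5,352.7 billion

Real GDP = Nominal / (GDP deflator/100) = 6241.26 / 1.166 = 5352.71.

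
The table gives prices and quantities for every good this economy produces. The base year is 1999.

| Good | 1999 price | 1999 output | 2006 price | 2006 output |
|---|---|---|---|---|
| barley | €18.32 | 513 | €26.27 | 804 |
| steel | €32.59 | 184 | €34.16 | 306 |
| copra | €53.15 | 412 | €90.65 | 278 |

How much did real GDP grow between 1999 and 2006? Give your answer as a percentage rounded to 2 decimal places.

5.86%

Real GDP 1999 = Nominal GDP 1999 = 18.32·513 + 32.59·184 + 53.15·412 = 37292.52.
Real GDP 2006 (at 1999 prices) = 18.32·804 + 32.59·306 + 53.15·278 = 39477.52.
Real growth = 39477.52/37292.52 − 1 = 0.0586.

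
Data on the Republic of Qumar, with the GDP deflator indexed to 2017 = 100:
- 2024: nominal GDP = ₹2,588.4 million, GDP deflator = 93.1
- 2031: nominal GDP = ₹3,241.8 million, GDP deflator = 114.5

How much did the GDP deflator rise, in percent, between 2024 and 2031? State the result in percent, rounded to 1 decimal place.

Price-level change = 114.5 / 93.1 − 1 = 0.2299.

23.0%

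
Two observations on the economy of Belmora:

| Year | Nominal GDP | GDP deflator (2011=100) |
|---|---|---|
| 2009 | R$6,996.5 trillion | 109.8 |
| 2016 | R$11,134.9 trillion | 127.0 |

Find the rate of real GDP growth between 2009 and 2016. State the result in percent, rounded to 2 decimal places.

37.60%

Deflate each year: 2009 → 6996.5/1.098 = 6372.04; 2016 → 11134.9/1.270 = 8767.64.
So real GDP changed by 8767.64/6372.04 − 1 = 0.3760, i.e. 37.60%.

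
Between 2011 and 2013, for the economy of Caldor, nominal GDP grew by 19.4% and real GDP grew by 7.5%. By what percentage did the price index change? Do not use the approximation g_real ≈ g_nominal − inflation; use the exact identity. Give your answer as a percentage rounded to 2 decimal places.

(1 + g_nom) = (1 + g_real)(1 + π), so π = 1.1940 / 1.0750 − 1 = 0.11070.

11.07%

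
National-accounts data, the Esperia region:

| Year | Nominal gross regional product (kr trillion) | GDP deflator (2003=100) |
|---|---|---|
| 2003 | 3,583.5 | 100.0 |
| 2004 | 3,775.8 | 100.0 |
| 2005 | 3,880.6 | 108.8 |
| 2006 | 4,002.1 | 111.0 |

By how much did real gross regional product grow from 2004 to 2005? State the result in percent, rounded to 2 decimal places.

-5.54%

Real gross regional product 2004 = 3775.8/1.000 = 3775.80.
Real gross regional product 2005 = 3880.6/1.088 = 3566.73.
Change = 3566.73/3775.80 − 1 = -0.0554.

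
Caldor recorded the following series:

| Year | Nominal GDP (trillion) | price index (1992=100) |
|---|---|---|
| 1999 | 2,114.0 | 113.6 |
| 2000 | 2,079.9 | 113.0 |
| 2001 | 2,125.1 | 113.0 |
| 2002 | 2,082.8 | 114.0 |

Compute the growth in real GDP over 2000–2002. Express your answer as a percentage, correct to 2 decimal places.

-0.74%

Real GDP 2000 = 2079.9/1.130 = 1840.62.
Real GDP 2002 = 2082.8/1.140 = 1827.02.
Change = 1827.02/1840.62 − 1 = -0.0074.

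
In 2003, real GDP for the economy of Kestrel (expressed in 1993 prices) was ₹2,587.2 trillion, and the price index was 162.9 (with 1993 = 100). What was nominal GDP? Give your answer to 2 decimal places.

₹4,214.55 trillion

Nominal GDP = Real × (price index/100) = 2587.2 × 1.629 = 4214.55.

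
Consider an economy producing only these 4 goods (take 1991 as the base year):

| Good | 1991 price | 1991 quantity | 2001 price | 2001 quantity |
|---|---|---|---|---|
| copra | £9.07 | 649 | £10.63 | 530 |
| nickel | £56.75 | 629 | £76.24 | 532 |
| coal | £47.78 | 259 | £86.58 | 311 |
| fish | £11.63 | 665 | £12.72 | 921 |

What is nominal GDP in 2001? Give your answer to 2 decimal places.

Nominal GDP 2001 = Σ (p_2001 × q_2001) = 10.63·530 + 76.24·532 + 86.58·311 + 12.72·921 = 84835.08.

£84835.08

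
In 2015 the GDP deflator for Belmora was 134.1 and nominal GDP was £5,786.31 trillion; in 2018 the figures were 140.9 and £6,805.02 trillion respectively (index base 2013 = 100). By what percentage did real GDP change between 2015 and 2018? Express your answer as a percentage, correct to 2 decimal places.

Deflate each year: 2015 → 5786.31/1.341 = 4314.92; 2018 → 6805.02/1.409 = 4829.68.
So real GDP changed by 4829.68/4314.92 − 1 = 0.1193, i.e. 11.93%.

11.93%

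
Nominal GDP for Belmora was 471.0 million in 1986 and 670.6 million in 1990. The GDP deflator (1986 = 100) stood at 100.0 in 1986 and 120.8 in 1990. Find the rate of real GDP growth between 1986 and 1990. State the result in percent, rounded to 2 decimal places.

Deflate each year: 1986 → 471.0/1.000 = 471.00; 1990 → 670.6/1.208 = 555.13.
So real GDP changed by 555.13/471.00 − 1 = 0.1786, i.e. 17.86%.

17.86%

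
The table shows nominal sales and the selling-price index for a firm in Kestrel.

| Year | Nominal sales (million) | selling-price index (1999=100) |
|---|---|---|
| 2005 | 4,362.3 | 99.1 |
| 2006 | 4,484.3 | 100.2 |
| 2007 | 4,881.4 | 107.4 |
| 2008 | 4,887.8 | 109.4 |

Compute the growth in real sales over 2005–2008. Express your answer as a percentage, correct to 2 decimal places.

1.50%

Real sales 2005 = 4362.3/0.991 = 4401.92.
Real sales 2008 = 4887.8/1.094 = 4467.82.
Change = 4467.82/4401.92 − 1 = 0.0150.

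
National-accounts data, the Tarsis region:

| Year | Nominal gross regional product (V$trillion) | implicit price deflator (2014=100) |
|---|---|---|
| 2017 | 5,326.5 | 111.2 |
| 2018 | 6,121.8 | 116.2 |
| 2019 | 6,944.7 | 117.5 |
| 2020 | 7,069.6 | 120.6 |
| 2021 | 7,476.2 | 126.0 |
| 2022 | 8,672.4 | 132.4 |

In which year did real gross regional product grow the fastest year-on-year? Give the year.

2019

2018: real = 6121.8/1.162 = 5268.33; growth vs 2017 (4790.02) = 9.99%.
2019: real = 6944.7/1.175 = 5910.38; growth vs 2018 (5268.33) = 12.19%.
2020: real = 7069.6/1.206 = 5862.02; growth vs 2019 (5910.38) = -0.82%.
2021: real = 7476.2/1.260 = 5933.49; growth vs 2020 (5862.02) = 1.22%.
2022: real = 8672.4/1.324 = 6550.15; growth vs 2021 (5933.49) = 10.39%.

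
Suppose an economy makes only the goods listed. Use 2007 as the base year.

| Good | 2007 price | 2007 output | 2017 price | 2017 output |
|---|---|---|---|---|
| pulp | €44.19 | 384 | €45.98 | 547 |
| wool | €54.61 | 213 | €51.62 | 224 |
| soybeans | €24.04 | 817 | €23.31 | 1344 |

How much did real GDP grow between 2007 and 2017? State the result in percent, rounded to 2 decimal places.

42.44%

Real GDP 2007 = Nominal GDP 2007 = 44.19·384 + 54.61·213 + 24.04·817 = 48241.57.
Real GDP 2017 (at 2007 prices) = 44.19·547 + 54.61·224 + 24.04·1344 = 68714.33.
Real growth = 68714.33/48241.57 − 1 = 0.4244.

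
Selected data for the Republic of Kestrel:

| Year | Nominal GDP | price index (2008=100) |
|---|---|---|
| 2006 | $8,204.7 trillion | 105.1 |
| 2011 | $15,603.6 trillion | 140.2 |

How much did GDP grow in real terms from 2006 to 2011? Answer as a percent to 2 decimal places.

42.57%

Real GDP 2006 = 8204.7 / 1.051 = 7806.57.
Real GDP 2011 = 15603.6 / 1.402 = 11129.53.
Real growth = 11129.53 / 7806.57 − 1 = 0.4257.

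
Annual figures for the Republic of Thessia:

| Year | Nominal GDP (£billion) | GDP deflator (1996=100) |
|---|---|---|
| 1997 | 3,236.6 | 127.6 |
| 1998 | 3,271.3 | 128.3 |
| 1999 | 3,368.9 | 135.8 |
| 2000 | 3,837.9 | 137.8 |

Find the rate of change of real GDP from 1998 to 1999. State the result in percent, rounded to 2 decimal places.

Real GDP 1998 = 3271.3/1.283 = 2549.73.
Real GDP 1999 = 3368.9/1.358 = 2480.78.
Change = 2480.78/2549.73 − 1 = -0.0270.

-2.70%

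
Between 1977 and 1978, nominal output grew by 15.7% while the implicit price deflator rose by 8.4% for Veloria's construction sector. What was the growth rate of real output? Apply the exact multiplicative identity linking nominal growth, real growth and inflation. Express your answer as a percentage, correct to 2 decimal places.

6.73%

(1 + g_nom) = (1 + g_real)(1 + π), so g_real = 1.1570 / 1.0840 − 1 = 0.06734.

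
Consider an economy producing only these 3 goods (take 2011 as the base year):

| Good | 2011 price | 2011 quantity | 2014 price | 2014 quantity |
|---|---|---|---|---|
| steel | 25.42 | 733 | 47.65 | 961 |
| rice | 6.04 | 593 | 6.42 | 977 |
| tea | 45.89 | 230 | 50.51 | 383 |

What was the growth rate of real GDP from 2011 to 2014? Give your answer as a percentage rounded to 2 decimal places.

Real GDP 2011 = Nominal GDP 2011 = 25.42·733 + 6.04·593 + 45.89·230 = 32769.28.
Real GDP 2014 (at 2011 prices) = 25.42·961 + 6.04·977 + 45.89·383 = 47905.57.
Real growth = 47905.57/32769.28 − 1 = 0.4619.

46.19%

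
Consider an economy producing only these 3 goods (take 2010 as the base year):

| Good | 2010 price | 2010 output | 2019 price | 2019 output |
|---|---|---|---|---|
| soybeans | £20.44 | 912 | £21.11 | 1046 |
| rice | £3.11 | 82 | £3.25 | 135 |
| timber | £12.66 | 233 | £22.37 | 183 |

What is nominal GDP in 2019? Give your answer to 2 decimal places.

£26613.52

Nominal GDP 2019 = Σ (p_2019 × q_2019) = 21.11·1046 + 3.25·135 + 22.37·183 = 26613.52.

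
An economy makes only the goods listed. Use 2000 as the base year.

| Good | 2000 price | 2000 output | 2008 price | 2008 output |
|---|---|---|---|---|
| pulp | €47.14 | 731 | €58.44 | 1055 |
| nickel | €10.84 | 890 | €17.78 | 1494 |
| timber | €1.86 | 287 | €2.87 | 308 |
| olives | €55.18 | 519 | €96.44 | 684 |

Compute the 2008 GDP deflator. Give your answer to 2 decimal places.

148.75

Nominal GDP 2008 = 58.44·1055 + 17.78·1494 + 2.87·308 + 96.44·684 = 155066.44.
Real GDP 2008 (at 2000 prices) = 47.14·1055 + 10.84·1494 + 1.86·308 + 55.18·684 = 104243.66.
Deflator = Nominal/Real × 100 = 155066.44/104243.66 × 100 = 148.754.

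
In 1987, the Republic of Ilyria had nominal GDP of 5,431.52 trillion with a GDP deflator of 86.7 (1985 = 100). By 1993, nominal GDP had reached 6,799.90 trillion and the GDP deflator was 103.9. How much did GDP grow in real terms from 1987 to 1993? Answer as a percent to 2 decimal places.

Deflate each year: 1987 → 5431.52/0.867 = 6264.73; 1993 → 6799.90/1.039 = 6544.66.
So real GDP changed by 6544.66/6264.73 − 1 = 0.0447, i.e. 4.47%.

4.47%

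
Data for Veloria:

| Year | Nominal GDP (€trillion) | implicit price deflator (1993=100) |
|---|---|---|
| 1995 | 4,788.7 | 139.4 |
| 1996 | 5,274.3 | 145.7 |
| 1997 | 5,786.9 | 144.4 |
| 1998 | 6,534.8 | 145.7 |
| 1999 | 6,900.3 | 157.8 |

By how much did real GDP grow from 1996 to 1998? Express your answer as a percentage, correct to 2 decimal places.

23.90%

Real GDP 1996 = 5274.3/1.457 = 3619.97.
Real GDP 1998 = 6534.8/1.457 = 4485.11.
Change = 4485.11/3619.97 − 1 = 0.2390.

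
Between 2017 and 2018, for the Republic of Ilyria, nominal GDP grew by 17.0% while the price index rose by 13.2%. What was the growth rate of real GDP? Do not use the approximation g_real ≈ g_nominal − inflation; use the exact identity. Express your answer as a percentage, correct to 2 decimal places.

3.36%

(1 + g_nom) = (1 + g_real)(1 + π), so g_real = 1.1700 / 1.1320 − 1 = 0.03357.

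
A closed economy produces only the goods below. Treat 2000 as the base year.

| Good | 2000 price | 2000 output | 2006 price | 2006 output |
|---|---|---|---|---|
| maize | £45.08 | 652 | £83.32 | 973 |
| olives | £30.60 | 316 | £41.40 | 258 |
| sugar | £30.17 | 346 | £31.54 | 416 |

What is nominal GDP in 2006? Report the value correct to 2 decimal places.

£104872.20

Nominal GDP 2006 = Σ (p_2006 × q_2006) = 83.32·973 + 41.40·258 + 31.54·416 = 104872.20.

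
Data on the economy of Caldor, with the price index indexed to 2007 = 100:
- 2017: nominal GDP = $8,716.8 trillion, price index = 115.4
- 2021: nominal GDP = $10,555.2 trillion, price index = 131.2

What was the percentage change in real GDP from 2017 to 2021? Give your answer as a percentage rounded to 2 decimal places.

Deflate each year: 2017 → 8716.8/1.154 = 7553.55; 2021 → 10555.2/1.312 = 8045.12.
So real GDP changed by 8045.12/7553.55 − 1 = 0.0651, i.e. 6.51%.

6.51%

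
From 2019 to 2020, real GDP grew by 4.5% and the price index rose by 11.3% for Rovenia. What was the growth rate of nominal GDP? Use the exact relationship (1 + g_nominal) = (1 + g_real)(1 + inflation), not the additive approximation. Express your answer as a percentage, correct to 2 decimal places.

16.31%

(1 + g_nom) = (1 + g_real)(1 + π) = 1.0450 × 1.1130 = 1.16309.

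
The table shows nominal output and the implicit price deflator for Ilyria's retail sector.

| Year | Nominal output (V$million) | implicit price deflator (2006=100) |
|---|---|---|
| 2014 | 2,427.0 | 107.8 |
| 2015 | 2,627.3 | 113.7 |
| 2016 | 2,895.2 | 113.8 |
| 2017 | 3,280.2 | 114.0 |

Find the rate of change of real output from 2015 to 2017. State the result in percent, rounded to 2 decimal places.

24.52%

Real output 2015 = 2627.3/1.137 = 2310.73.
Real output 2017 = 3280.2/1.140 = 2877.37.
Change = 2877.37/2310.73 − 1 = 0.2452.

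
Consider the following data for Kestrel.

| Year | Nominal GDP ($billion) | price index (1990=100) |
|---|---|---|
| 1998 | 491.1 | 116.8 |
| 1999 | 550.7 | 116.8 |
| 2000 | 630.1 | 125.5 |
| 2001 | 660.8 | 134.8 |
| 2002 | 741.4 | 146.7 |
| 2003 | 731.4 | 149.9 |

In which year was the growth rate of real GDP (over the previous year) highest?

1999: real = 550.7/1.168 = 471.49; growth vs 1998 (420.46) = 12.14%.
2000: real = 630.1/1.255 = 502.07; growth vs 1999 (471.49) = 6.49%.
2001: real = 660.8/1.348 = 490.21; growth vs 2000 (502.07) = -2.36%.
2002: real = 741.4/1.467 = 505.39; growth vs 2001 (490.21) = 3.10%.
2003: real = 731.4/1.499 = 487.93; growth vs 2002 (505.39) = -3.45%.

1999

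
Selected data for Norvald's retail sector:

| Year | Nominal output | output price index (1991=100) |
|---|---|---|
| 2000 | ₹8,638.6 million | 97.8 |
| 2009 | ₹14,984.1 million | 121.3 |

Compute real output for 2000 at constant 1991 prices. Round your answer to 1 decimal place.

₹8,832.9 million

Real output = Nominal / (output price index/100) = 8638.6 / 0.978 = 8832.92.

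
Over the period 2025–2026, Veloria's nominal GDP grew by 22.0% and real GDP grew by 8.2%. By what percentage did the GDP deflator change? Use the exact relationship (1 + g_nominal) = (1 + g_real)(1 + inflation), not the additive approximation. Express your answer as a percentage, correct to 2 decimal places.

12.75%

(1 + g_nom) = (1 + g_real)(1 + π), so π = 1.2200 / 1.0820 − 1 = 0.12754.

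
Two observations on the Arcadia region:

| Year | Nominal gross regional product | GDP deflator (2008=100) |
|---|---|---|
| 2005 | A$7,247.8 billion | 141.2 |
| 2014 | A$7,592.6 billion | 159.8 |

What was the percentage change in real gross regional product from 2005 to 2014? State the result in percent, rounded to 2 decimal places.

Real gross regional product 2005 = 7247.8 / 1.412 = 5133.00.
Real gross regional product 2014 = 7592.6 / 1.598 = 4751.31.
Real growth = 4751.31 / 5133.00 − 1 = -0.0744.

-7.44%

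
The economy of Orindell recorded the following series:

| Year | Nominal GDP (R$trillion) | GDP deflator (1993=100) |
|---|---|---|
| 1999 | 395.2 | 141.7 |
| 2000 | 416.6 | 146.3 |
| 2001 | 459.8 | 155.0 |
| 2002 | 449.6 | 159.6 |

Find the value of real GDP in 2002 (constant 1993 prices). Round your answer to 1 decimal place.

Real GDP 2002 = 449.6 / 1.596 = 281.70.

R$281.7 trillion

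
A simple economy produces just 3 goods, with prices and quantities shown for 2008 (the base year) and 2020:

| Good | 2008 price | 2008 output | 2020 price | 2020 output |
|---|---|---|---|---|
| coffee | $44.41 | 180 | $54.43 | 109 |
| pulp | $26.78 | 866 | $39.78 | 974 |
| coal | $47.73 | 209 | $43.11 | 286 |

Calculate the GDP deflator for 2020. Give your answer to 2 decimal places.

127.89

Nominal GDP 2020 = 54.43·109 + 39.78·974 + 43.11·286 = 57008.05.
Real GDP 2020 (at 2008 prices) = 44.41·109 + 26.78·974 + 47.73·286 = 44575.19.
Deflator = Nominal/Real × 100 = 57008.05/44575.19 × 100 = 127.892.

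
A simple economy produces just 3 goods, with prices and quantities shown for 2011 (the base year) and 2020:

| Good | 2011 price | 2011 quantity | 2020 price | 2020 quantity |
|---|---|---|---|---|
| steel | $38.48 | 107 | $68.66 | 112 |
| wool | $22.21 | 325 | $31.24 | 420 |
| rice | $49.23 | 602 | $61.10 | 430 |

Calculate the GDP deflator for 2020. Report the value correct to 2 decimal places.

135.27

Nominal GDP 2020 = 68.66·112 + 31.24·420 + 61.10·430 = 47083.72.
Real GDP 2020 (at 2011 prices) = 38.48·112 + 22.21·420 + 49.23·430 = 34806.86.
Deflator = Nominal/Real × 100 = 47083.72/34806.86 × 100 = 135.271.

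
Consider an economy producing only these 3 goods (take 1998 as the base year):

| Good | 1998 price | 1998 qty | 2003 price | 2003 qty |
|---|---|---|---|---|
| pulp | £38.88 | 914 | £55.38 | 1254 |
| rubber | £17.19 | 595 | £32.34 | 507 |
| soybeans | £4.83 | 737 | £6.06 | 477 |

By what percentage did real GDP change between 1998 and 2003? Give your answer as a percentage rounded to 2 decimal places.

Real GDP 1998 = Nominal GDP 1998 = 38.88·914 + 17.19·595 + 4.83·737 = 49324.08.
Real GDP 2003 (at 1998 prices) = 38.88·1254 + 17.19·507 + 4.83·477 = 59774.76.
Real growth = 59774.76/49324.08 − 1 = 0.2119.

21.19%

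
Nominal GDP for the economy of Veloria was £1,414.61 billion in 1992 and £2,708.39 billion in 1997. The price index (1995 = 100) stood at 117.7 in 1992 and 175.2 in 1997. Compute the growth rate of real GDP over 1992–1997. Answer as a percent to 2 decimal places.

28.62%

Deflate each year: 1992 → 1414.61/1.177 = 1201.88; 1997 → 2708.39/1.752 = 1545.88.
So real GDP changed by 1545.88/1201.88 − 1 = 0.2862, i.e. 28.62%.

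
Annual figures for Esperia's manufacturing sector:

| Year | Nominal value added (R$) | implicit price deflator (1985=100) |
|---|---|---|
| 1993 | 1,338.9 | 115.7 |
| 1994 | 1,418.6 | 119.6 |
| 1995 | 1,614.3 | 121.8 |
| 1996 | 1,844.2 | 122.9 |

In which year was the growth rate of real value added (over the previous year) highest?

1996

1994: real = 1418.6/1.196 = 1186.12; growth vs 1993 (1157.22) = 2.50%.
1995: real = 1614.3/1.218 = 1325.37; growth vs 1994 (1186.12) = 11.74%.
1996: real = 1844.2/1.229 = 1500.57; growth vs 1995 (1325.37) = 13.22%.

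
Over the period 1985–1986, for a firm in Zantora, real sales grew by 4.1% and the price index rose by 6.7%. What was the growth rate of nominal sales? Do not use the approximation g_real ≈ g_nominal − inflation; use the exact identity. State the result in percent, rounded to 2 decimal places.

11.07%

(1 + g_nom) = (1 + g_real)(1 + π) = 1.0410 × 1.0670 = 1.11075.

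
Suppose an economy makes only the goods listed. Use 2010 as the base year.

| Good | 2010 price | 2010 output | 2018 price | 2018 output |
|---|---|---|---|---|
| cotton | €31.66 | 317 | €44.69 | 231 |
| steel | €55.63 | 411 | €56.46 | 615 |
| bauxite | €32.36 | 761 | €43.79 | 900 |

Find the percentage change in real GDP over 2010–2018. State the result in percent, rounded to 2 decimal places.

Real GDP 2010 = Nominal GDP 2010 = 31.66·317 + 55.63·411 + 32.36·761 = 57526.11.
Real GDP 2018 (at 2010 prices) = 31.66·231 + 55.63·615 + 32.36·900 = 70649.91.
Real growth = 70649.91/57526.11 − 1 = 0.2281.

22.81%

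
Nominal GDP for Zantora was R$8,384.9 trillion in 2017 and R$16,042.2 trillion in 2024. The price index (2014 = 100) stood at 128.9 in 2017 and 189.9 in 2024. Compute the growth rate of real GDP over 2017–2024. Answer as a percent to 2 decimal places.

Real GDP 2017 = 8384.9 / 1.289 = 6504.97.
Real GDP 2024 = 16042.2 / 1.899 = 8447.71.
Real growth = 8447.71 / 6504.97 − 1 = 0.2987.

29.87%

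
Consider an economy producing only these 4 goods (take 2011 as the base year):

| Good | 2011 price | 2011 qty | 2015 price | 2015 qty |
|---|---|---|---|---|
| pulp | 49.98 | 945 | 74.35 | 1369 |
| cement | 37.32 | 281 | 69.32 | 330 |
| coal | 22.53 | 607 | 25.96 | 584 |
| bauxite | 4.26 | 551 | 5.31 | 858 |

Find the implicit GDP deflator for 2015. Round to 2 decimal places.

Nominal GDP 2015 = 74.35·1369 + 69.32·330 + 25.96·584 + 5.31·858 = 144377.37.
Real GDP 2015 (at 2011 prices) = 49.98·1369 + 37.32·330 + 22.53·584 + 4.26·858 = 97550.82.
Deflator = Nominal/Real × 100 = 144377.37/97550.82 × 100 = 148.002.

148.00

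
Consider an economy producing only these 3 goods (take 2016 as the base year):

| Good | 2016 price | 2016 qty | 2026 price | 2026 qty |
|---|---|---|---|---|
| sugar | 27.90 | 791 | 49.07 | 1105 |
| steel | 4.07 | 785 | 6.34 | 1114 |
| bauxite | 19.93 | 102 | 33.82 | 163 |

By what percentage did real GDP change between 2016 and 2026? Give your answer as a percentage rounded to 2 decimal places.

41.45%

Real GDP 2016 = Nominal GDP 2016 = 27.90·791 + 4.07·785 + 19.93·102 = 27296.71.
Real GDP 2026 (at 2016 prices) = 27.90·1105 + 4.07·1114 + 19.93·163 = 38612.07.
Real growth = 38612.07/27296.71 − 1 = 0.4145.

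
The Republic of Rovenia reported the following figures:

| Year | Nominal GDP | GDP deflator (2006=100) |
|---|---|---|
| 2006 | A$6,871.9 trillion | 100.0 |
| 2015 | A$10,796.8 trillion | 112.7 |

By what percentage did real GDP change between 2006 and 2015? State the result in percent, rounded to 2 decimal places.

Deflate each year: 2006 → 6871.9/1.000 = 6871.90; 2015 → 10796.8/1.127 = 9580.12.
So real GDP changed by 9580.12/6871.90 − 1 = 0.3941, i.e. 39.41%.

39.41%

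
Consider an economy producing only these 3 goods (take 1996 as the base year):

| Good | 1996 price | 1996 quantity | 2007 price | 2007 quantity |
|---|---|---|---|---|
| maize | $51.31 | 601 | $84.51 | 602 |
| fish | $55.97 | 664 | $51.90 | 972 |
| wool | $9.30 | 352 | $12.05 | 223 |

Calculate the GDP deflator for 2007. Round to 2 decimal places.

Nominal GDP 2007 = 84.51·602 + 51.90·972 + 12.05·223 = 104008.97.
Real GDP 2007 (at 1996 prices) = 51.31·602 + 55.97·972 + 9.30·223 = 87365.36.
Deflator = Nominal/Real × 100 = 104008.97/87365.36 × 100 = 119.051.

119.05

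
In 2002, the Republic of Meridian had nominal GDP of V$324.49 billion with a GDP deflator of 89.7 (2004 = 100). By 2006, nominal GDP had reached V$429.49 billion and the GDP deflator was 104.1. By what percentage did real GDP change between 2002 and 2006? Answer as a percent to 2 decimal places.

14.05%

Deflate each year: 2002 → 324.49/0.897 = 361.75; 2006 → 429.49/1.041 = 412.57.
So real GDP changed by 412.57/361.75 − 1 = 0.1405, i.e. 14.05%.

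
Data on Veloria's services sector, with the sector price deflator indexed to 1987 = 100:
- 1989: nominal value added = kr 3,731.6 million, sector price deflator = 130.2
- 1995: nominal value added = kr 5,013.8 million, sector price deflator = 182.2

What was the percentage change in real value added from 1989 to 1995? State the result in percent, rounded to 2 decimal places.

Real value added 1989 = 3731.6 / 1.302 = 2866.05.
Real value added 1995 = 5013.8 / 1.822 = 2751.81.
Real growth = 2751.81 / 2866.05 − 1 = -0.0399.

-3.99%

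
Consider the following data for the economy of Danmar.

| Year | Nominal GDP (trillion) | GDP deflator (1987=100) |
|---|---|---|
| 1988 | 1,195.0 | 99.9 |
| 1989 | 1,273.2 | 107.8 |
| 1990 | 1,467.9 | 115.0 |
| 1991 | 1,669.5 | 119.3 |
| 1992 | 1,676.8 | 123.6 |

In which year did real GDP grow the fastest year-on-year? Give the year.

1991

1989: real = 1273.2/1.078 = 1181.08; growth vs 1988 (1196.20) = -1.26%.
1990: real = 1467.9/1.150 = 1276.43; growth vs 1989 (1181.08) = 8.07%.
1991: real = 1669.5/1.193 = 1399.41; growth vs 1990 (1276.43) = 9.63%.
1992: real = 1676.8/1.236 = 1356.63; growth vs 1991 (1399.41) = -3.06%.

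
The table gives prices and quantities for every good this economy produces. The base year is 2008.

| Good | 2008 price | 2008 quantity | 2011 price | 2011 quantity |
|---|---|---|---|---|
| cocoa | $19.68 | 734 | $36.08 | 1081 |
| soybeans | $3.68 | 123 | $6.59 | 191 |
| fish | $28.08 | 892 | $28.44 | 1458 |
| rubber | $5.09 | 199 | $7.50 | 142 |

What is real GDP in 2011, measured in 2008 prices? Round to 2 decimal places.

$63640.38

Real GDP 2011 = Σ (p_2008 × q_2011) = 19.68·1081 + 3.68·191 + 28.08·1458 + 5.09·142 = 63640.38.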